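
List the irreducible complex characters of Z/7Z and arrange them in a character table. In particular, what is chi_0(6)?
Character table of Z/7Z (irreps indexed chi_0,...,chi_6 with chi_k(m) = zeta_7^(k*m), zeta_7 = exp(2*pi*i/7)):
  irrep \ class  {0} (size 1)  {1} (size 1)    {2} (size 1)    {3} (size 1)    {4} (size 1)    {5} (size 1)    {6} (size 1)  
  chi_0          1             1               1               1               1               1               1             
  chi_1          1             exp(2*I*pi/7)   exp(4*I*pi/7)   exp(6*I*pi/7)   exp(-6*I*pi/7)  exp(-4*I*pi/7)  exp(-2*I*pi/7)
  chi_2          1             exp(4*I*pi/7)   exp(-6*I*pi/7)  exp(-2*I*pi/7)  exp(2*I*pi/7)   exp(6*I*pi/7)   exp(-4*I*pi/7)
  chi_3          1             exp(6*I*pi/7)   exp(-2*I*pi/7)  exp(4*I*pi/7)   exp(-4*I*pi/7)  exp(2*I*pi/7)   exp(-6*I*pi/7)
  chi_4          1             exp(-6*I*pi/7)  exp(2*I*pi/7)   exp(-4*I*pi/7)  exp(4*I*pi/7)   exp(-2*I*pi/7)  exp(6*I*pi/7) 
  chi_5          1             exp(-4*I*pi/7)  exp(6*I*pi/7)   exp(2*I*pi/7)   exp(-2*I*pi/7)  exp(-6*I*pi/7)  exp(4*I*pi/7) 
  chi_6          1             exp(-2*I*pi/7)  exp(-4*I*pi/7)  exp(-6*I*pi/7)  exp(6*I*pi/7)   exp(4*I*pi/7)   exp(2*I*pi/7) 

Spot check: chi_0(6) = zeta_7^(0*6) = zeta_7^0 = 1.

Reasoning: Z/7Z is abelian, so all 7 irreducible complex representations are 1-dimensional. They are given by chi_k(m) = zeta_7^(k*m) for k = 0,...,6. Row orthogonality: sum_m chi_k(m) conj(chi_l(m)) = 7 * [k = l].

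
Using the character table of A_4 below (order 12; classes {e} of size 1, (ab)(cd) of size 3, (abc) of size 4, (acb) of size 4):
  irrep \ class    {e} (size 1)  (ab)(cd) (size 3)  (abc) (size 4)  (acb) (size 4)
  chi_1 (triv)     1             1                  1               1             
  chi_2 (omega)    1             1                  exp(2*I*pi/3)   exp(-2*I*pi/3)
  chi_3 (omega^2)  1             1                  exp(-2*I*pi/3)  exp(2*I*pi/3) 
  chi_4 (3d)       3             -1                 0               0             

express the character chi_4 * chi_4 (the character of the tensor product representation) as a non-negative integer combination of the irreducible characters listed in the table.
chi_4 tensor chi_4 = chi_1 + chi_2 + chi_3 + 2*chi_4 (all other irreducibles have multiplicity 0).

Reasoning: The character of a tensor product is the pointwise product (chi_4 * chi_4)(C) = chi_4(C) * chi_4(C):
  {e}: (3)*(3), (ab)(cd): (-1)*(-1), (abc): (0)*(0), (acb): (0)*(0)
so (chi_4 * chi_4) takes values
  {e} -> 9, (ab)(cd) -> 1, (abc) -> 0, (acb) -> 0.
Now take the inner product of this character with each irreducible chi from the table, <chi_4*chi_4, chi> = (1/12) sum_C |C| (chi_4*chi_4)(C) conj(chi(C)):
  <chi_4*chi_4, chi_1> = (1/12)[1*(9)*conj(1) + 3*(1)*conj(1) + 4*(0)*conj(1) + 4*(0)*conj(1)]
      = (1/12)[(9) + (3) + (0) + (0)] = 12/12 = 1
  <chi_4*chi_4, chi_2> = (1/12)[1*(9)*conj(1) + 3*(1)*conj(1) + 4*(0)*conj(exp(2*I*pi/3)) + 4*(0)*conj(exp(-2*I*pi/3))]
      = (1/12)[(9) + (3) + (0) + (0)] = 12/12 = 1
  <chi_4*chi_4, chi_3> = (1/12)[1*(9)*conj(1) + 3*(1)*conj(1) + 4*(0)*conj(exp(-2*I*pi/3)) + 4*(0)*conj(exp(2*I*pi/3))]
      = (1/12)[(9) + (3) + (0) + (0)] = 12/12 = 1
  <chi_4*chi_4, chi_4> = (1/12)[1*(9)*conj(3) + 3*(1)*conj(-1) + 4*(0)*conj(0) + 4*(0)*conj(0)]
      = (1/12)[(27) + (-3) + (0) + (0)] = 24/12 = 2
(Exp terms are combined using exp(i*s)*conj(exp(i*t)) = exp(i*(s-t)), and sums of them are collapsed using the identity that for every m > 1 the m distinct m-th roots of unity sum to 0, e.g. 1 + exp(2*I*pi/3) + exp(-2*I*pi/3) = 0.)
Hence the multiplicities are chi_1: 1, chi_2: 1, chi_3: 1, chi_4: 2. Dimension check: dim(chi_4)*dim(chi_4) = 3*3 = 9 and sum (mult * dim) = 1*1 + 1*1 + 1*1 + 2*3 = 9.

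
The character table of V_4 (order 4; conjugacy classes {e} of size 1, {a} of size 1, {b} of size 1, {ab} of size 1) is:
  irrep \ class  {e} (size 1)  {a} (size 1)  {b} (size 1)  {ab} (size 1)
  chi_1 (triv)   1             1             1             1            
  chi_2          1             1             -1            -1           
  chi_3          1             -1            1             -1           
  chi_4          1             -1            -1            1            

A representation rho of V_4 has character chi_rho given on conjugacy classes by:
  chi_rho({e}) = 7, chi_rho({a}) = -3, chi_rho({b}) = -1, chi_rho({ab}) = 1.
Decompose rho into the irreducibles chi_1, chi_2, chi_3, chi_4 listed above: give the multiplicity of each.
Multiplicities: chi_1: 1, chi_2: 1, chi_3: 2, chi_4: 3.

Explanation: Use <chi_rho, chi> = (1/|G|) sum_C |C| * chi_rho(C) * conj(chi(C)) with |G| = 4 for each irreducible chi in the table:
  <chi_rho, chi_1> = (1/4)[1*(7)*conj(1) + 1*(-3)*conj(1) + 1*(-1)*conj(1) + 1*(1)*conj(1)]
      = (1/4)[(7) + (-3) + (-1) + (1)] = 4/4 = 1
  <chi_rho, chi_2> = (1/4)[1*(7)*conj(1) + 1*(-3)*conj(1) + 1*(-1)*conj(-1) + 1*(1)*conj(-1)]
      = (1/4)[(7) + (-3) + (1) + (-1)] = 4/4 = 1
  <chi_rho, chi_3> = (1/4)[1*(7)*conj(1) + 1*(-3)*conj(-1) + 1*(-1)*conj(1) + 1*(1)*conj(-1)]
      = (1/4)[(7) + (3) + (-1) + (-1)] = 8/4 = 2
  <chi_rho, chi_4> = (1/4)[1*(7)*conj(1) + 1*(-3)*conj(-1) + 1*(-1)*conj(-1) + 1*(1)*conj(1)]
      = (1/4)[(7) + (3) + (1) + (1)] = 12/4 = 3
Dimension check: dim(rho) = sum (mult * dim) = 1*1 + 1*1 + 2*1 + 3*1 = 7 = chi_rho(e) = 7.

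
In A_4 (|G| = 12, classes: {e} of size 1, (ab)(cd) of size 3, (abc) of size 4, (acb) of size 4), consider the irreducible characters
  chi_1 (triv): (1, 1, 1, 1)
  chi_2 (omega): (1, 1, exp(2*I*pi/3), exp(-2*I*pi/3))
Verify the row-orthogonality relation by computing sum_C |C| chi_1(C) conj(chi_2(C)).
Sum = 0; so <chi_1, chi_2> = 0 (distinct irreducibles are orthogonal).

Reasoning: Compute term by term over conjugacy classes (|C| * chi_1(C) * conj(chi_2(C))):
  1*(1)*conj(1) + 3*(1)*conj(1) + 4*(1)*conj(exp(2*I*pi/3)) + 4*(1)*conj(exp(-2*I*pi/3))
  = (1) + (3) + (4*exp(-2*I*pi/3)) + (4*exp(2*I*pi/3))
  = 0.
(Exp terms are combined using exp(i*s)*conj(exp(i*t)) = exp(i*(s-t)), and sums of them are collapsed using the identity that for every m > 1 the m distinct m-th roots of unity sum to 0, e.g. 1 + exp(2*I*pi/3) + exp(-2*I*pi/3) = 0.)
Dividing by |G| = 12 gives 0/12 = 0, matching the row-orthogonality relation <chi_1, chi_2> = [chi_1 = chi_2].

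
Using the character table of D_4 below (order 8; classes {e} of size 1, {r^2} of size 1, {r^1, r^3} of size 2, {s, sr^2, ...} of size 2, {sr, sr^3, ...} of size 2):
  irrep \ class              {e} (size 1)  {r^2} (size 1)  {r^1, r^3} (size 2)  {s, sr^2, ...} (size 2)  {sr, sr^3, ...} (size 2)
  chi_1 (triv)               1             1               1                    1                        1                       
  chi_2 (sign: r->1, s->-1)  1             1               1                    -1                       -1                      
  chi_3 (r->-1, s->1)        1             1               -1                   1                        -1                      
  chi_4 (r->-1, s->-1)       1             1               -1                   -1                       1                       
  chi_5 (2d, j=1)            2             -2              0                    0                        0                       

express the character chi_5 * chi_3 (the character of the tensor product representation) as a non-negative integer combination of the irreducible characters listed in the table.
chi_5 tensor chi_3 = chi_5 (all other irreducibles have multiplicity 0).

Solution. The character of a tensor product is the pointwise product (chi_5 * chi_3)(C) = chi_5(C) * chi_3(C):
  {e}: (2)*(1), {r^2}: (-2)*(1), {r^1, r^3}: (0)*(-1), {s, sr^2, ...}: (0)*(1), {sr, sr^3, ...}: (0)*(-1)
so (chi_5 * chi_3) takes values
  {e} -> 2, {r^2} -> -2, {r^1, r^3} -> 0, {s, sr^2, ...} -> 0, {sr, sr^3, ...} -> 0.
Now take the inner product of this character with each irreducible chi from the table, <chi_5*chi_3, chi> = (1/8) sum_C |C| (chi_5*chi_3)(C) conj(chi(C)):
  <chi_5*chi_3, chi_1> = (1/8)[1*(2)*conj(1) + 1*(-2)*conj(1) + 2*(0)*conj(1) + 2*(0)*conj(1) + 2*(0)*conj(1)]
      = (1/8)[(2) + (-2) + (0) + (0) + (0)] = 0/8 = 0
  <chi_5*chi_3, chi_2> = (1/8)[1*(2)*conj(1) + 1*(-2)*conj(1) + 2*(0)*conj(1) + 2*(0)*conj(-1) + 2*(0)*conj(-1)]
      = (1/8)[(2) + (-2) + (0) + (0) + (0)] = 0/8 = 0
  <chi_5*chi_3, chi_3> = (1/8)[1*(2)*conj(1) + 1*(-2)*conj(1) + 2*(0)*conj(-1) + 2*(0)*conj(1) + 2*(0)*conj(-1)]
      = (1/8)[(2) + (-2) + (0) + (0) + (0)] = 0/8 = 0
  <chi_5*chi_3, chi_4> = (1/8)[1*(2)*conj(1) + 1*(-2)*conj(1) + 2*(0)*conj(-1) + 2*(0)*conj(-1) + 2*(0)*conj(1)]
      = (1/8)[(2) + (-2) + (0) + (0) + (0)] = 0/8 = 0
  <chi_5*chi_3, chi_5> = (1/8)[1*(2)*conj(2) + 1*(-2)*conj(-2) + 2*(0)*conj(0) + 2*(0)*conj(0) + 2*(0)*conj(0)]
      = (1/8)[(4) + (4) + (0) + (0) + (0)] = 8/8 = 1
Hence the multiplicities are chi_5: 1. Dimension check: dim(chi_5)*dim(chi_3) = 2*1 = 2 and sum (mult * dim) = 1*2 = 2.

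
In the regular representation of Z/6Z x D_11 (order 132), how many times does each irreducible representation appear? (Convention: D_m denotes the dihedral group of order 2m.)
Each irreducible V_i of dimension d_i appears with multiplicity d_i, i.e. rho_reg = (direct sum over all irreducibles V_i) d_i V_i. The irreducible dimensions for Z/6Z x D_11 are 1, 1, 1, 1, 1, 1, 1, 1, 1, 1, 1, 1, 2, 2, 2, 2, 2, 2, 2, 2, 2, 2, 2, 2, 2, 2, 2, 2, 2, 2, 2, 2, 2, 2, 2, 2, 2, 2, 2, 2, 2, 2: 12 irreducibles of dimension 1, each with multiplicity 1; 30 irreducibles of dimension 2, each with multiplicity 2. Total dimension 12*1*1 + 30*2*2 = 132 = |G|.

Solution. General theorem: in the regular representation of a finite group G, each irreducible appears with multiplicity equal to its dimension. Check: dim(rho_reg) = sum d_i^2 = 1 + 1 + 1 + 1 + 1 + 1 + 1 + 1 + 1 + 1 + 1 + 1 + 4 + 4 + 4 + 4 + 4 + 4 + 4 + 4 + 4 + 4 + 4 + 4 + 4 + 4 + 4 + 4 + 4 + 4 + 4 + 4 + 4 + 4 + 4 + 4 + 4 + 4 + 4 + 4 + 4 + 4 = 132 = |G|.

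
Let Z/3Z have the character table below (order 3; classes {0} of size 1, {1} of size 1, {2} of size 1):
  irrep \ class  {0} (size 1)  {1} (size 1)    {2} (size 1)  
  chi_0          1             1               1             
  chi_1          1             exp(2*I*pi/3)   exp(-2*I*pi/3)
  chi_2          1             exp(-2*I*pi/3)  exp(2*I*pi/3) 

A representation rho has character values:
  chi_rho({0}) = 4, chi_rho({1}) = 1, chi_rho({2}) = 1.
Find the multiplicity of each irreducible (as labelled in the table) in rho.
Multiplicities: chi_0: 2, chi_1: 1, chi_2: 1.

Working: Use <chi_rho, chi> = (1/|G|) sum_C |C| * chi_rho(C) * conj(chi(C)) with |G| = 3 for each irreducible chi in the table:
  <chi_rho, chi_0> = (1/3)[1*(4)*conj(1) + 1*(1)*conj(1) + 1*(1)*conj(1)]
      = (1/3)[(4) + (1) + (1)] = 6/3 = 2
  <chi_rho, chi_1> = (1/3)[1*(4)*conj(1) + 1*(1)*conj(exp(2*I*pi/3)) + 1*(1)*conj(exp(-2*I*pi/3))]
      = (1/3)[(4) + (1 + 2*exp(-2*I*pi/3) + exp(2*I*pi/3)) + (1 + exp(-2*I*pi/3) + 2*exp(2*I*pi/3))] = 3/3 = 1
  <chi_rho, chi_2> = (1/3)[1*(4)*conj(1) + 1*(1)*conj(exp(-2*I*pi/3)) + 1*(1)*conj(exp(2*I*pi/3))]
      = (1/3)[(4) + (1 + exp(-2*I*pi/3) + 2*exp(2*I*pi/3)) + (1 + 2*exp(-2*I*pi/3) + exp(2*I*pi/3))] = 3/3 = 1
(Exp terms are combined using exp(i*s)*conj(exp(i*t)) = exp(i*(s-t)), and sums of them are collapsed using the identity that for every m > 1 the m distinct m-th roots of unity sum to 0, e.g. 1 + exp(2*I*pi/3) + exp(-2*I*pi/3) = 0.)
Dimension check: dim(rho) = sum (mult * dim) = 2*1 + 1*1 + 1*1 = 4 = chi_rho(e) = 4.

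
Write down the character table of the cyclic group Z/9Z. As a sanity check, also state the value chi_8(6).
Character table of Z/9Z (irreps indexed chi_0,...,chi_8 with chi_k(m) = zeta_9^(k*m), zeta_9 = exp(2*pi*i/9)):
  irrep \ class  {0} (size 1)  {1} (size 1)    {2} (size 1)    {3} (size 1)    {4} (size 1)    {5} (size 1)    {6} (size 1)    {7} (size 1)    {8} (size 1)  
  chi_0          1             1               1               1               1               1               1               1               1             
  chi_1          1             exp(2*I*pi/9)   exp(4*I*pi/9)   exp(2*I*pi/3)   exp(8*I*pi/9)   exp(-8*I*pi/9)  exp(-2*I*pi/3)  exp(-4*I*pi/9)  exp(-2*I*pi/9)
  chi_2          1             exp(4*I*pi/9)   exp(8*I*pi/9)   exp(-2*I*pi/3)  exp(-2*I*pi/9)  exp(2*I*pi/9)   exp(2*I*pi/3)   exp(-8*I*pi/9)  exp(-4*I*pi/9)
  chi_3          1             exp(2*I*pi/3)   exp(-2*I*pi/3)  1               exp(2*I*pi/3)   exp(-2*I*pi/3)  1               exp(2*I*pi/3)   exp(-2*I*pi/3)
  chi_4          1             exp(8*I*pi/9)   exp(-2*I*pi/9)  exp(2*I*pi/3)   exp(-4*I*pi/9)  exp(4*I*pi/9)   exp(-2*I*pi/3)  exp(2*I*pi/9)   exp(-8*I*pi/9)
  chi_5          1             exp(-8*I*pi/9)  exp(2*I*pi/9)   exp(-2*I*pi/3)  exp(4*I*pi/9)   exp(-4*I*pi/9)  exp(2*I*pi/3)   exp(-2*I*pi/9)  exp(8*I*pi/9) 
  chi_6          1             exp(-2*I*pi/3)  exp(2*I*pi/3)   1               exp(-2*I*pi/3)  exp(2*I*pi/3)   1               exp(-2*I*pi/3)  exp(2*I*pi/3) 
  chi_7          1             exp(-4*I*pi/9)  exp(-8*I*pi/9)  exp(2*I*pi/3)   exp(2*I*pi/9)   exp(-2*I*pi/9)  exp(-2*I*pi/3)  exp(8*I*pi/9)   exp(4*I*pi/9) 
  chi_8          1             exp(-2*I*pi/9)  exp(-4*I*pi/9)  exp(-2*I*pi/3)  exp(-8*I*pi/9)  exp(8*I*pi/9)   exp(2*I*pi/3)   exp(4*I*pi/9)   exp(2*I*pi/9) 

Spot check: chi_8(6) = zeta_9^(8*6) = zeta_9^48 = exp(2*I*pi/3).

Explanation: Z/9Z is abelian, so all 9 irreducible complex representations are 1-dimensional. They are given by chi_k(m) = zeta_9^(k*m) for k = 0,...,8. Row orthogonality: sum_m chi_k(m) conj(chi_l(m)) = 9 * [k = l].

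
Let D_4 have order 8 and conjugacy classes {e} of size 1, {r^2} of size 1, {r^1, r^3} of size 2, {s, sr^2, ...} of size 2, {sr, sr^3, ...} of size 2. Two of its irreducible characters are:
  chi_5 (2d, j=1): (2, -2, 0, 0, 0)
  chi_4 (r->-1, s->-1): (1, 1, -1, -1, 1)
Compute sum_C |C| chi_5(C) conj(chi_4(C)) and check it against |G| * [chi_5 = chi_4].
Sum = 0; so <chi_5, chi_4> = 0 (distinct irreducibles are orthogonal).

Compute term by term over conjugacy classes (|C| * chi_5(C) * conj(chi_4(C))):
  1*(2)*conj(1) + 1*(-2)*conj(1) + 2*(0)*conj(-1) + 2*(0)*conj(-1) + 2*(0)*conj(1)
  = (2) + (-2) + (0) + (0) + (0)
  = 0.
Dividing by |G| = 8 gives 0/8 = 0, matching the row-orthogonality relation <chi_5, chi_4> = [chi_5 = chi_4].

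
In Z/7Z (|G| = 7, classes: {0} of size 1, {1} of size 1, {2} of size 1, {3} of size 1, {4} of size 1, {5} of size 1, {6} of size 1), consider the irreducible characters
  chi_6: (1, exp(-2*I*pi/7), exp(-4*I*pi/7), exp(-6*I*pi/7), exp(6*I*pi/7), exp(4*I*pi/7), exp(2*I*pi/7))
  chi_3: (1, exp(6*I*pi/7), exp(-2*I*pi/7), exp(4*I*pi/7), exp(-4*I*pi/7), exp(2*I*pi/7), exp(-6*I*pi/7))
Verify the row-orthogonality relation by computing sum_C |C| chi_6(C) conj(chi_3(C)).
Sum = 0; so <chi_6, chi_3> = 0 (distinct irreducibles are orthogonal).

Working: Compute term by term over conjugacy classes (|C| * chi_6(C) * conj(chi_3(C))):
  1*(1)*conj(1) + 1*(exp(-2*I*pi/7))*conj(exp(6*I*pi/7)) + 1*(exp(-4*I*pi/7))*conj(exp(-2*I*pi/7)) + 1*(exp(-6*I*pi/7))*conj(exp(4*I*pi/7)) + 1*(exp(6*I*pi/7))*conj(exp(-4*I*pi/7)) + 1*(exp(4*I*pi/7))*conj(exp(2*I*pi/7)) + 1*(exp(2*I*pi/7))*conj(exp(-6*I*pi/7))
  = (1) + (exp(6*I*pi/7)) + (exp(-2*I*pi/7)) + (exp(4*I*pi/7)) + (exp(-4*I*pi/7)) + (exp(2*I*pi/7)) + (exp(-6*I*pi/7))
  = 0.
(Exp terms are combined using exp(i*s)*conj(exp(i*t)) = exp(i*(s-t)), and sums of them are collapsed using the identity that for every m > 1 the m distinct m-th roots of unity sum to 0, e.g. 1 + exp(2*I*pi/3) + exp(-2*I*pi/3) = 0.)
Dividing by |G| = 7 gives 0/7 = 0, matching the row-orthogonality relation <chi_6, chi_3> = [chi_6 = chi_3].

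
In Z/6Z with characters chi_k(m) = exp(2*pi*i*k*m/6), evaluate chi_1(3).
chi_1(3) = zeta_6^3 = -1

Reasoning: chi_1(3) = zeta_6^(1*3) = zeta_6^3. Since zeta_6^6 = 1, this equals zeta_6^3 = exp(2*pi*i*3/6) = -1.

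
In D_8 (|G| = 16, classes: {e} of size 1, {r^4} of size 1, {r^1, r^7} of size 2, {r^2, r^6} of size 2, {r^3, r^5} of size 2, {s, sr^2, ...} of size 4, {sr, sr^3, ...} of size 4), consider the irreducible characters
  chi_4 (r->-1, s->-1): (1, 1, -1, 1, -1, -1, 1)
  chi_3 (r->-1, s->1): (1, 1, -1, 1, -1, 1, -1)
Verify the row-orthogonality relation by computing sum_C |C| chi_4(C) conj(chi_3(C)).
Sum = 0; so <chi_4, chi_3> = 0 (distinct irreducibles are orthogonal).

Solution. Compute term by term over conjugacy classes (|C| * chi_4(C) * conj(chi_3(C))):
  1*(1)*conj(1) + 1*(1)*conj(1) + 2*(-1)*conj(-1) + 2*(1)*conj(1) + 2*(-1)*conj(-1) + 4*(-1)*conj(1) + 4*(1)*conj(-1)
  = (1) + (1) + (2) + (2) + (2) + (-4) + (-4)
  = 0.
Dividing by |G| = 16 gives 0/16 = 0, matching the row-orthogonality relation <chi_4, chi_3> = [chi_4 = chi_3].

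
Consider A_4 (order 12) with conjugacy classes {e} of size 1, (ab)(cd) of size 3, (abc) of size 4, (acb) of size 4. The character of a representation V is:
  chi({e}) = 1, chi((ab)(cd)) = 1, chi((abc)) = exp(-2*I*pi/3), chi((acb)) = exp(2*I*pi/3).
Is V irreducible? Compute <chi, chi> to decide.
Irreducible: <chi, chi> = 1.

<chi, chi> = (1/|G|) sum_C |C| * |chi(C)|^2 = (1/12)[1*|1|^2 + 3*|1|^2 + 4*|exp(-2*I*pi/3)|^2 + 4*|exp(2*I*pi/3)|^2]
  = (1/12)[(1) + (3) + (4) + (4)] = 12/12 = 1.
(Exp terms are combined using exp(i*s)*conj(exp(i*t)) = exp(i*(s-t)), and sums of them are collapsed using the identity that for every m > 1 the m distinct m-th roots of unity sum to 0, e.g. 1 + exp(2*I*pi/3) + exp(-2*I*pi/3) = 0.)
A character is irreducible iff <chi, chi> = 1, so this representation is irreducible.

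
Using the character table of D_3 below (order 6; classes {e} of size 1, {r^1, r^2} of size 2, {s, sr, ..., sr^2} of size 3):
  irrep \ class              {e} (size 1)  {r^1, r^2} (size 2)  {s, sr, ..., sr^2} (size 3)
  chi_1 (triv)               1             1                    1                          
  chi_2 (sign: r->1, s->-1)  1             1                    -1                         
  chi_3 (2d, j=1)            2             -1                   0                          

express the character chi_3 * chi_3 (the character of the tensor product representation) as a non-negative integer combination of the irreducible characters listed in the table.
chi_3 tensor chi_3 = chi_1 + chi_2 + chi_3 (all other irreducibles have multiplicity 0).

Justification: The character of a tensor product is the pointwise product (chi_3 * chi_3)(C) = chi_3(C) * chi_3(C):
  {e}: (2)*(2), {r^1, r^2}: (-1)*(-1), {s, sr, ..., sr^2}: (0)*(0)
so (chi_3 * chi_3) takes values
  {e} -> 4, {r^1, r^2} -> 1, {s, sr, ..., sr^2} -> 0.
Now take the inner product of this character with each irreducible chi from the table, <chi_3*chi_3, chi> = (1/6) sum_C |C| (chi_3*chi_3)(C) conj(chi(C)):
  <chi_3*chi_3, chi_1> = (1/6)[1*(4)*conj(1) + 2*(1)*conj(1) + 3*(0)*conj(1)]
      = (1/6)[(4) + (2) + (0)] = 6/6 = 1
  <chi_3*chi_3, chi_2> = (1/6)[1*(4)*conj(1) + 2*(1)*conj(1) + 3*(0)*conj(-1)]
      = (1/6)[(4) + (2) + (0)] = 6/6 = 1
  <chi_3*chi_3, chi_3> = (1/6)[1*(4)*conj(2) + 2*(1)*conj(-1) + 3*(0)*conj(0)]
      = (1/6)[(8) + (-2) + (0)] = 6/6 = 1
Hence the multiplicities are chi_1: 1, chi_2: 1, chi_3: 1. Dimension check: dim(chi_3)*dim(chi_3) = 2*2 = 4 and sum (mult * dim) = 1*1 + 1*1 + 1*2 = 4.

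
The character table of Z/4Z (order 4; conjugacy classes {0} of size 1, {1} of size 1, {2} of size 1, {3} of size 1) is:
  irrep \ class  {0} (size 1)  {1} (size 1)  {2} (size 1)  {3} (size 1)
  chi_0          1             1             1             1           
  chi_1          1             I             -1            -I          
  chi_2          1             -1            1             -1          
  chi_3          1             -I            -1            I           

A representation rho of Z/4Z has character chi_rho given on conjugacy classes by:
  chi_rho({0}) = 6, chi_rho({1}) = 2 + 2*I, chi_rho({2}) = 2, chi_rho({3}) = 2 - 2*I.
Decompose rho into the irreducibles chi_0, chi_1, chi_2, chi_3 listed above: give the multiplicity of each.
Multiplicities: chi_0: 3, chi_1: 2, chi_2: 1, chi_3: 0.

Justification: Use <chi_rho, chi> = (1/|G|) sum_C |C| * chi_rho(C) * conj(chi(C)) with |G| = 4 for each irreducible chi in the table:
  <chi_rho, chi_0> = (1/4)[1*(6)*conj(1) + 1*(2 + 2*I)*conj(1) + 1*(2)*conj(1) + 1*(2 - 2*I)*conj(1)]
      = (1/4)[(6) + (2 + 2*I) + (2) + (2 - 2*I)] = 12/4 = 3
  <chi_rho, chi_1> = (1/4)[1*(6)*conj(1) + 1*(2 + 2*I)*conj(I) + 1*(2)*conj(-1) + 1*(2 - 2*I)*conj(-I)]
      = (1/4)[(6) + (2 - 2*I) + (-2) + (2 + 2*I)] = 8/4 = 2
  <chi_rho, chi_2> = (1/4)[1*(6)*conj(1) + 1*(2 + 2*I)*conj(-1) + 1*(2)*conj(1) + 1*(2 - 2*I)*conj(-1)]
      = (1/4)[(6) + (-2 - 2*I) + (2) + (-2 + 2*I)] = 4/4 = 1
  <chi_rho, chi_3> = (1/4)[1*(6)*conj(1) + 1*(2 + 2*I)*conj(-I) + 1*(2)*conj(-1) + 1*(2 - 2*I)*conj(I)]
      = (1/4)[(6) + (-2 + 2*I) + (-2) + (-2 - 2*I)] = 0/4 = 0
(Exp terms are combined using exp(i*s)*conj(exp(i*t)) = exp(i*(s-t)), and sums of them are collapsed using the identity that for every m > 1 the m distinct m-th roots of unity sum to 0, e.g. 1 + exp(2*I*pi/3) + exp(-2*I*pi/3) = 0.)
Dimension check: dim(rho) = sum (mult * dim) = 3*1 + 2*1 + 1*1 + 0*1 = 6 = chi_rho(e) = 6.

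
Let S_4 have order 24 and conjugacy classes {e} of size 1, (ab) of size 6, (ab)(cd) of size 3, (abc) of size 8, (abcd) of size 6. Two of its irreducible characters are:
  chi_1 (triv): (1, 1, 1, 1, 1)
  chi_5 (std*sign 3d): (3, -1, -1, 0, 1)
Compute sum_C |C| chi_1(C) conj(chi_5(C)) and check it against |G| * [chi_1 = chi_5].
Sum = 0; so <chi_1, chi_5> = 0 (distinct irreducibles are orthogonal).

Argument: Compute term by term over conjugacy classes (|C| * chi_1(C) * conj(chi_5(C))):
  1*(1)*conj(3) + 6*(1)*conj(-1) + 3*(1)*conj(-1) + 8*(1)*conj(0) + 6*(1)*conj(1)
  = (3) + (-6) + (-3) + (0) + (6)
  = 0.
Dividing by |G| = 24 gives 0/24 = 0, matching the row-orthogonality relation <chi_1, chi_5> = [chi_1 = chi_5].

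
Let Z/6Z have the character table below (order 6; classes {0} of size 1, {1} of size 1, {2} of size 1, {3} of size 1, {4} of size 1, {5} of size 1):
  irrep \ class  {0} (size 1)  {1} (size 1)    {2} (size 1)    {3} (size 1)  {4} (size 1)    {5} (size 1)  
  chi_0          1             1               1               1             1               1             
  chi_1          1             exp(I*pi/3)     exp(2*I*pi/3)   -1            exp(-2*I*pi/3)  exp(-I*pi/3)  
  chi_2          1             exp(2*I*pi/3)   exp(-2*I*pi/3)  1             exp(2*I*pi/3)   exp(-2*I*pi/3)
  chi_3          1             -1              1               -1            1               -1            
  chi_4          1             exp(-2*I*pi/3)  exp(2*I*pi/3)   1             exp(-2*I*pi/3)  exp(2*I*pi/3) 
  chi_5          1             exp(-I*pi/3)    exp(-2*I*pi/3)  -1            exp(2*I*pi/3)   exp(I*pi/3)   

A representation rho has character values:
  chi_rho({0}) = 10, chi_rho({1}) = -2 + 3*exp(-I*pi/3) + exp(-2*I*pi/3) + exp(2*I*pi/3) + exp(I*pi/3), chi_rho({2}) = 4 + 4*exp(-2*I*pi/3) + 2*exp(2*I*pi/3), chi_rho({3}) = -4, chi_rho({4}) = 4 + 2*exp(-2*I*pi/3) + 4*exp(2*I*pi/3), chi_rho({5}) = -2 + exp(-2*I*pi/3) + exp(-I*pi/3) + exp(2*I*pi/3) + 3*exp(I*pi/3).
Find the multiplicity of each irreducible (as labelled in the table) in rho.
Multiplicities: chi_0: 1, chi_1: 1, chi_2: 1, chi_3: 3, chi_4: 1, chi_5: 3.

Solution. Use <chi_rho, chi> = (1/|G|) sum_C |C| * chi_rho(C) * conj(chi(C)) with |G| = 6 for each irreducible chi in the table:
  <chi_rho, chi_0> = (1/6)[1*(10)*conj(1) + 1*(-2 + 3*exp(-I*pi/3) + exp(-2*I*pi/3) + exp(2*I*pi/3) + exp(I*pi/3))*conj(1) + 1*(4 + 4*exp(-2*I*pi/3) + 2*exp(2*I*pi/3))*conj(1) + 1*(-4)*conj(1) + 1*(4 + 2*exp(-2*I*pi/3) + 4*exp(2*I*pi/3))*conj(1) + 1*(-2 + exp(-2*I*pi/3) + exp(-I*pi/3) + exp(2*I*pi/3) + 3*exp(I*pi/3))*conj(1)]
      = (1/6)[(10) + (-2 + 3*exp(-I*pi/3) + exp(-2*I*pi/3) + exp(2*I*pi/3) + exp(I*pi/3)) + (4 + 4*exp(-2*I*pi/3) + 2*exp(2*I*pi/3)) + (-4) + (4 + 2*exp(-2*I*pi/3) + 4*exp(2*I*pi/3)) + (-2 + exp(-2*I*pi/3) + exp(-I*pi/3) + exp(2*I*pi/3) + 3*exp(I*pi/3))] = 6/6 = 1
  <chi_rho, chi_1> = (1/6)[1*(10)*conj(1) + 1*(-2 + 3*exp(-I*pi/3) + exp(-2*I*pi/3) + exp(2*I*pi/3) + exp(I*pi/3))*conj(exp(I*pi/3)) + 1*(4 + 4*exp(-2*I*pi/3) + 2*exp(2*I*pi/3))*conj(exp(2*I*pi/3)) + 1*(-4)*conj(-1) + 1*(4 + 2*exp(-2*I*pi/3) + 4*exp(2*I*pi/3))*conj(exp(-2*I*pi/3)) + 1*(-2 + exp(-2*I*pi/3) + exp(-I*pi/3) + exp(2*I*pi/3) + 3*exp(I*pi/3))*conj(exp(-I*pi/3))]
      = (1/6)[(10) + (-2) + (-2) + (4) + (-2) + (-2)] = 6/6 = 1
  <chi_rho, chi_2> = (1/6)[1*(10)*conj(1) + 1*(-2 + 3*exp(-I*pi/3) + exp(-2*I*pi/3) + exp(2*I*pi/3) + exp(I*pi/3))*conj(exp(2*I*pi/3)) + 1*(4 + 4*exp(-2*I*pi/3) + 2*exp(2*I*pi/3))*conj(exp(-2*I*pi/3)) + 1*(-4)*conj(1) + 1*(4 + 2*exp(-2*I*pi/3) + 4*exp(2*I*pi/3))*conj(exp(2*I*pi/3)) + 1*(-2 + exp(-2*I*pi/3) + exp(-I*pi/3) + exp(2*I*pi/3) + 3*exp(I*pi/3))*conj(exp(-2*I*pi/3))]
      = (1/6)[(10) + (-2 + exp(-I*pi/3) + exp(2*I*pi/3) - 2*exp(-2*I*pi/3)) + (4 + 2*exp(-2*I*pi/3) + 4*exp(2*I*pi/3)) + (-4) + (4 + 4*exp(-2*I*pi/3) + 2*exp(2*I*pi/3)) + (-2 - 2*exp(2*I*pi/3) + exp(-2*I*pi/3) + exp(I*pi/3))] = 6/6 = 1
  <chi_rho, chi_3> = (1/6)[1*(10)*conj(1) + 1*(-2 + 3*exp(-I*pi/3) + exp(-2*I*pi/3) + exp(2*I*pi/3) + exp(I*pi/3))*conj(-1) + 1*(4 + 4*exp(-2*I*pi/3) + 2*exp(2*I*pi/3))*conj(1) + 1*(-4)*conj(-1) + 1*(4 + 2*exp(-2*I*pi/3) + 4*exp(2*I*pi/3))*conj(1) + 1*(-2 + exp(-2*I*pi/3) + exp(-I*pi/3) + exp(2*I*pi/3) + 3*exp(I*pi/3))*conj(-1)]
      = (1/6)[(10) + (2 - exp(I*pi/3) - exp(2*I*pi/3) - exp(-2*I*pi/3) - 3*exp(-I*pi/3)) + (4 + 4*exp(-2*I*pi/3) + 2*exp(2*I*pi/3)) + (4) + (4 + 2*exp(-2*I*pi/3) + 4*exp(2*I*pi/3)) + (2 - 3*exp(I*pi/3) - exp(2*I*pi/3) - exp(-I*pi/3) - exp(-2*I*pi/3))] = 18/6 = 3
  <chi_rho, chi_4> = (1/6)[1*(10)*conj(1) + 1*(-2 + 3*exp(-I*pi/3) + exp(-2*I*pi/3) + exp(2*I*pi/3) + exp(I*pi/3))*conj(exp(-2*I*pi/3)) + 1*(4 + 4*exp(-2*I*pi/3) + 2*exp(2*I*pi/3))*conj(exp(2*I*pi/3)) + 1*(-4)*conj(1) + 1*(4 + 2*exp(-2*I*pi/3) + 4*exp(2*I*pi/3))*conj(exp(-2*I*pi/3)) + 1*(-2 + exp(-2*I*pi/3) + exp(-I*pi/3) + exp(2*I*pi/3) + 3*exp(I*pi/3))*conj(exp(2*I*pi/3))]
      = (1/6)[(10) + (2) + (-2) + (-4) + (-2) + (2)] = 6/6 = 1
  <chi_rho, chi_5> = (1/6)[1*(10)*conj(1) + 1*(-2 + 3*exp(-I*pi/3) + exp(-2*I*pi/3) + exp(2*I*pi/3) + exp(I*pi/3))*conj(exp(-I*pi/3)) + 1*(4 + 4*exp(-2*I*pi/3) + 2*exp(2*I*pi/3))*conj(exp(-2*I*pi/3)) + 1*(-4)*conj(-1) + 1*(4 + 2*exp(-2*I*pi/3) + 4*exp(2*I*pi/3))*conj(exp(2*I*pi/3)) + 1*(-2 + exp(-2*I*pi/3) + exp(-I*pi/3) + exp(2*I*pi/3) + 3*exp(I*pi/3))*conj(exp(I*pi/3))]
      = (1/6)[(10) + (2 - 2*exp(I*pi/3) + exp(-I*pi/3) + exp(2*I*pi/3)) + (4 + 2*exp(-2*I*pi/3) + 4*exp(2*I*pi/3)) + (4) + (4 + 4*exp(-2*I*pi/3) + 2*exp(2*I*pi/3)) + (2 + exp(-2*I*pi/3) + exp(I*pi/3) - 2*exp(-I*pi/3))] = 18/6 = 3
(Exp terms are combined using exp(i*s)*conj(exp(i*t)) = exp(i*(s-t)), and sums of them are collapsed using the identity that for every m > 1 the m distinct m-th roots of unity sum to 0, e.g. 1 + exp(2*I*pi/3) + exp(-2*I*pi/3) = 0.)
Dimension check: dim(rho) = sum (mult * dim) = 1*1 + 1*1 + 1*1 + 3*1 + 1*1 + 3*1 = 10 = chi_rho(e) = 10.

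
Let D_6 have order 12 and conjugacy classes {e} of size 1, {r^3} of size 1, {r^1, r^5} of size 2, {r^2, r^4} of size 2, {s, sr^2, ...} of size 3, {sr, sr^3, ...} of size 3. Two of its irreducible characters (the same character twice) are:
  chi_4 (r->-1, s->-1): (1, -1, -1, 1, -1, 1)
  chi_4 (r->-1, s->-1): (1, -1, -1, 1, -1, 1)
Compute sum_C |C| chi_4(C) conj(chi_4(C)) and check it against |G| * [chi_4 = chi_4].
Sum = 12 = |G| = 12; so <chi_4, chi_4> = 1 (norm-1 confirms irreducibility).

Working: Compute term by term over conjugacy classes (|C| * chi_4(C) * conj(chi_4(C))):
  1*(1)*conj(1) + 1*(-1)*conj(-1) + 2*(-1)*conj(-1) + 2*(1)*conj(1) + 3*(-1)*conj(-1) + 3*(1)*conj(1)
  = (1) + (1) + (2) + (2) + (3) + (3)
  = 12.
Dividing by |G| = 12 gives 12/12 = 1, matching the row-orthogonality relation <chi_4, chi_4> = [chi_4 = chi_4].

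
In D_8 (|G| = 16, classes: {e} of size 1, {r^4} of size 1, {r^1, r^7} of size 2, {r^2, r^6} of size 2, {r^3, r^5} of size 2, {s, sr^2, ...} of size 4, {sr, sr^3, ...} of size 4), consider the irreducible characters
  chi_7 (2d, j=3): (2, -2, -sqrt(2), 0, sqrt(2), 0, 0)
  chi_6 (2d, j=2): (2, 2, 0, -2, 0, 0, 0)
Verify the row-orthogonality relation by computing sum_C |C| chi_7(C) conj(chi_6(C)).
Sum = 0; so <chi_7, chi_6> = 0 (distinct irreducibles are orthogonal).

Derivation: Compute term by term over conjugacy classes (|C| * chi_7(C) * conj(chi_6(C))):
  1*(2)*conj(2) + 1*(-2)*conj(2) + 2*(-sqrt(2))*conj(0) + 2*(0)*conj(-2) + 2*(sqrt(2))*conj(0) + 4*(0)*conj(0) + 4*(0)*conj(0)
  = (4) + (-4) + (0) + (0) + (0) + (0) + (0)
  = 0.
Dividing by |G| = 16 gives 0/16 = 0, matching the row-orthogonality relation <chi_7, chi_6> = [chi_7 = chi_6].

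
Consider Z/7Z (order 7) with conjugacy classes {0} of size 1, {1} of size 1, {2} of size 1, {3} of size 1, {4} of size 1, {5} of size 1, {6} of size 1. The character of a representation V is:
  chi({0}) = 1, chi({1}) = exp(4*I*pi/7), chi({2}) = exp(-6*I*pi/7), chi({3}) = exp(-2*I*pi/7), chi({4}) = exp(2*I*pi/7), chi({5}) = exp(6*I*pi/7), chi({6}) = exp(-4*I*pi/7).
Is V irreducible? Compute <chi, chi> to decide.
Irreducible: <chi, chi> = 1.

Derivation: <chi, chi> = (1/|G|) sum_C |C| * |chi(C)|^2 = (1/7)[1*|1|^2 + 1*|exp(4*I*pi/7)|^2 + 1*|exp(-6*I*pi/7)|^2 + 1*|exp(-2*I*pi/7)|^2 + 1*|exp(2*I*pi/7)|^2 + 1*|exp(6*I*pi/7)|^2 + 1*|exp(-4*I*pi/7)|^2]
  = (1/7)[(1) + (1) + (1) + (1) + (1) + (1) + (1)] = 7/7 = 1.
(Exp terms are combined using exp(i*s)*conj(exp(i*t)) = exp(i*(s-t)), and sums of them are collapsed using the identity that for every m > 1 the m distinct m-th roots of unity sum to 0, e.g. 1 + exp(2*I*pi/3) + exp(-2*I*pi/3) = 0.)
A character is irreducible iff <chi, chi> = 1, so this representation is irreducible.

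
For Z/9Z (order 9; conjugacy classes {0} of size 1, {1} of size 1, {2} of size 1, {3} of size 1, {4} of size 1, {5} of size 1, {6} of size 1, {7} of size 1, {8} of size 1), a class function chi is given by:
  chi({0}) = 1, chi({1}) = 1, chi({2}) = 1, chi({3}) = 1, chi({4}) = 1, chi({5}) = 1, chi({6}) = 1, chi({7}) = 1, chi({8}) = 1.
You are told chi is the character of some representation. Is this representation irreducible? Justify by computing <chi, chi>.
Irreducible: <chi, chi> = 1.

Working: <chi, chi> = (1/|G|) sum_C |C| * |chi(C)|^2 = (1/9)[1*|1|^2 + 1*|1|^2 + 1*|1|^2 + 1*|1|^2 + 1*|1|^2 + 1*|1|^2 + 1*|1|^2 + 1*|1|^2 + 1*|1|^2]
  = (1/9)[(1) + (1) + (1) + (1) + (1) + (1) + (1) + (1) + (1)] = 9/9 = 1.
(Exp terms are combined using exp(i*s)*conj(exp(i*t)) = exp(i*(s-t)), and sums of them are collapsed using the identity that for every m > 1 the m distinct m-th roots of unity sum to 0, e.g. 1 + exp(2*I*pi/3) + exp(-2*I*pi/3) = 0.)
A character is irreducible iff <chi, chi> = 1, so this representation is irreducible.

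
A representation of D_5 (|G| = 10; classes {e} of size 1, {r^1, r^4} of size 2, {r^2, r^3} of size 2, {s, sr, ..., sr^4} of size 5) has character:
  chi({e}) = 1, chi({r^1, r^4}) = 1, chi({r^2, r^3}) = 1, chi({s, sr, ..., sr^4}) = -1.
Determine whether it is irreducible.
Irreducible: <chi, chi> = 1.

Proof sketch: <chi, chi> = (1/|G|) sum_C |C| * |chi(C)|^2 = (1/10)[1*|1|^2 + 2*|1|^2 + 2*|1|^2 + 5*|-1|^2]
  = (1/10)[(1) + (2) + (2) + (5)] = 10/10 = 1.
A character is irreducible iff <chi, chi> = 1, so this representation is irreducible.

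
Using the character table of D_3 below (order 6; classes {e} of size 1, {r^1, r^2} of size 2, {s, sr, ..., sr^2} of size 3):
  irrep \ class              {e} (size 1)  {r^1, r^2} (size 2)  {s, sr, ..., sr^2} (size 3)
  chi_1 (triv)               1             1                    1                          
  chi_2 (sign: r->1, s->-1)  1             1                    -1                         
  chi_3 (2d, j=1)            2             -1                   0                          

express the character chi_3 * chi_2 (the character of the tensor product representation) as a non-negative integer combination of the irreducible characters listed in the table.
chi_3 tensor chi_2 = chi_3 (all other irreducibles have multiplicity 0).

Working: The character of a tensor product is the pointwise product (chi_3 * chi_2)(C) = chi_3(C) * chi_2(C):
  {e}: (2)*(1), {r^1, r^2}: (-1)*(1), {s, sr, ..., sr^2}: (0)*(-1)
so (chi_3 * chi_2) takes values
  {e} -> 2, {r^1, r^2} -> -1, {s, sr, ..., sr^2} -> 0.
Now take the inner product of this character with each irreducible chi from the table, <chi_3*chi_2, chi> = (1/6) sum_C |C| (chi_3*chi_2)(C) conj(chi(C)):
  <chi_3*chi_2, chi_1> = (1/6)[1*(2)*conj(1) + 2*(-1)*conj(1) + 3*(0)*conj(1)]
      = (1/6)[(2) + (-2) + (0)] = 0/6 = 0
  <chi_3*chi_2, chi_2> = (1/6)[1*(2)*conj(1) + 2*(-1)*conj(1) + 3*(0)*conj(-1)]
      = (1/6)[(2) + (-2) + (0)] = 0/6 = 0
  <chi_3*chi_2, chi_3> = (1/6)[1*(2)*conj(2) + 2*(-1)*conj(-1) + 3*(0)*conj(0)]
      = (1/6)[(4) + (2) + (0)] = 6/6 = 1
Hence the multiplicities are chi_3: 1. Dimension check: dim(chi_3)*dim(chi_2) = 2*1 = 2 and sum (mult * dim) = 1*2 = 2.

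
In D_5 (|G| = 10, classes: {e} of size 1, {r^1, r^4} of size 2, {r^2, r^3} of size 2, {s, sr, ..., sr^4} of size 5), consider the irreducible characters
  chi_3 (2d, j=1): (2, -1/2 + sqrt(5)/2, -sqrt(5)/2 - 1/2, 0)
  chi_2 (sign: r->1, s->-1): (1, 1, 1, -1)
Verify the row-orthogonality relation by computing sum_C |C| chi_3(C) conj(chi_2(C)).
Sum = 0; so <chi_3, chi_2> = 0 (distinct irreducibles are orthogonal).

Details: Compute term by term over conjugacy classes (|C| * chi_3(C) * conj(chi_2(C))):
  1*(2)*conj(1) + 2*(-1/2 + sqrt(5)/2)*conj(1) + 2*(-sqrt(5)/2 - 1/2)*conj(1) + 5*(0)*conj(-1)
  = (2) + (-1 + sqrt(5)) + (-sqrt(5) - 1) + (0)
  = 0.
Dividing by |G| = 10 gives 0/10 = 0, matching the row-orthogonality relation <chi_3, chi_2> = [chi_3 = chi_2].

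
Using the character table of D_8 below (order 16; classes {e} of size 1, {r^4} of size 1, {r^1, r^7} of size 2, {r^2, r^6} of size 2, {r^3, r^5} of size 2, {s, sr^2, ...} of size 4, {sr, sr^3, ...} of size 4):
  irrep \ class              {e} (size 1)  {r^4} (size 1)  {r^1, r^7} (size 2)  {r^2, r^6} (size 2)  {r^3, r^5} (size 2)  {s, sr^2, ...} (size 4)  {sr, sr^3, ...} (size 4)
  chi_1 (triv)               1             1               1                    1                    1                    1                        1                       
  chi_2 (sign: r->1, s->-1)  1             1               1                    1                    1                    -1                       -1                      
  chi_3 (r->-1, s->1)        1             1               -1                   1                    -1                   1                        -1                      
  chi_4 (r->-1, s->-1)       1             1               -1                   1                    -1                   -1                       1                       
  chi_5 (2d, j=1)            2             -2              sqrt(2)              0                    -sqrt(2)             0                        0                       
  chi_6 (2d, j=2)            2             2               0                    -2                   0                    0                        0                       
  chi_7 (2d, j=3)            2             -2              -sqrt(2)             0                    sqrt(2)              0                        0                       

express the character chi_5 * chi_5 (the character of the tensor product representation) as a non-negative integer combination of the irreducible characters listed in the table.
chi_5 tensor chi_5 = chi_1 + chi_2 + chi_6 (all other irreducibles have multiplicity 0).

Derivation: The character of a tensor product is the pointwise product (chi_5 * chi_5)(C) = chi_5(C) * chi_5(C):
  {e}: (2)*(2), {r^4}: (-2)*(-2), {r^1, r^7}: (sqrt(2))*(sqrt(2)), {r^2, r^6}: (0)*(0), {r^3, r^5}: (-sqrt(2))*(-sqrt(2)), {s, sr^2, ...}: (0)*(0), {sr, sr^3, ...}: (0)*(0)
so (chi_5 * chi_5) takes values
  {e} -> 4, {r^4} -> 4, {r^1, r^7} -> 2, {r^2, r^6} -> 0, {r^3, r^5} -> 2, {s, sr^2, ...} -> 0, {sr, sr^3, ...} -> 0.
Now take the inner product of this character with each irreducible chi from the table, <chi_5*chi_5, chi> = (1/16) sum_C |C| (chi_5*chi_5)(C) conj(chi(C)):
  <chi_5*chi_5, chi_1> = (1/16)[1*(4)*conj(1) + 1*(4)*conj(1) + 2*(2)*conj(1) + 2*(0)*conj(1) + 2*(2)*conj(1) + 4*(0)*conj(1) + 4*(0)*conj(1)]
      = (1/16)[(4) + (4) + (4) + (0) + (4) + (0) + (0)] = 16/16 = 1
  <chi_5*chi_5, chi_2> = (1/16)[1*(4)*conj(1) + 1*(4)*conj(1) + 2*(2)*conj(1) + 2*(0)*conj(1) + 2*(2)*conj(1) + 4*(0)*conj(-1) + 4*(0)*conj(-1)]
      = (1/16)[(4) + (4) + (4) + (0) + (4) + (0) + (0)] = 16/16 = 1
  <chi_5*chi_5, chi_3> = (1/16)[1*(4)*conj(1) + 1*(4)*conj(1) + 2*(2)*conj(-1) + 2*(0)*conj(1) + 2*(2)*conj(-1) + 4*(0)*conj(1) + 4*(0)*conj(-1)]
      = (1/16)[(4) + (4) + (-4) + (0) + (-4) + (0) + (0)] = 0/16 = 0
  <chi_5*chi_5, chi_4> = (1/16)[1*(4)*conj(1) + 1*(4)*conj(1) + 2*(2)*conj(-1) + 2*(0)*conj(1) + 2*(2)*conj(-1) + 4*(0)*conj(-1) + 4*(0)*conj(1)]
      = (1/16)[(4) + (4) + (-4) + (0) + (-4) + (0) + (0)] = 0/16 = 0
  <chi_5*chi_5, chi_5> = (1/16)[1*(4)*conj(2) + 1*(4)*conj(-2) + 2*(2)*conj(sqrt(2)) + 2*(0)*conj(0) + 2*(2)*conj(-sqrt(2)) + 4*(0)*conj(0) + 4*(0)*conj(0)]
      = (1/16)[(8) + (-8) + (4*sqrt(2)) + (0) + (-4*sqrt(2)) + (0) + (0)] = 0/16 = 0
  <chi_5*chi_5, chi_6> = (1/16)[1*(4)*conj(2) + 1*(4)*conj(2) + 2*(2)*conj(0) + 2*(0)*conj(-2) + 2*(2)*conj(0) + 4*(0)*conj(0) + 4*(0)*conj(0)]
      = (1/16)[(8) + (8) + (0) + (0) + (0) + (0) + (0)] = 16/16 = 1
  <chi_5*chi_5, chi_7> = (1/16)[1*(4)*conj(2) + 1*(4)*conj(-2) + 2*(2)*conj(-sqrt(2)) + 2*(0)*conj(0) + 2*(2)*conj(sqrt(2)) + 4*(0)*conj(0) + 4*(0)*conj(0)]
      = (1/16)[(8) + (-8) + (-4*sqrt(2)) + (0) + (4*sqrt(2)) + (0) + (0)] = 0/16 = 0
Hence the multiplicities are chi_1: 1, chi_2: 1, chi_6: 1. Dimension check: dim(chi_5)*dim(chi_5) = 2*2 = 4 and sum (mult * dim) = 1*1 + 1*1 + 1*2 = 4.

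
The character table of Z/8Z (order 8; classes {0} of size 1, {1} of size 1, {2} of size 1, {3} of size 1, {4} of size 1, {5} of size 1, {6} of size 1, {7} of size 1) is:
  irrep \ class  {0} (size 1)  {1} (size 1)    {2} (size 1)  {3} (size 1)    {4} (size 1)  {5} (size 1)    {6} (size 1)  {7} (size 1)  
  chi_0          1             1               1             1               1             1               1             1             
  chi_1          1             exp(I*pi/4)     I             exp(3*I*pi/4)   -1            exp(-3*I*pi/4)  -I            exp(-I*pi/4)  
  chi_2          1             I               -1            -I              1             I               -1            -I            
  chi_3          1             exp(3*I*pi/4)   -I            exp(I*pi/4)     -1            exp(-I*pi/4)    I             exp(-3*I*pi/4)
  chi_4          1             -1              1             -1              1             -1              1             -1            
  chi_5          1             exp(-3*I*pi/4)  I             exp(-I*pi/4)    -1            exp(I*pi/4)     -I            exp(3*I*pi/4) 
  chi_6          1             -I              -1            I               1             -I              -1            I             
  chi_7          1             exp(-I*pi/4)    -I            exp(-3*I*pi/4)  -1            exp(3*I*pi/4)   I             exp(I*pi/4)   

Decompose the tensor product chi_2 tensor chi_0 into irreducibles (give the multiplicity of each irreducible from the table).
chi_2 tensor chi_0 = chi_2 (all other irreducibles have multiplicity 0).

Reasoning: The character of a tensor product is the pointwise product (chi_2 * chi_0)(C) = chi_2(C) * chi_0(C):
  {0}: (1)*(1), {1}: (I)*(1), {2}: (-1)*(1), {3}: (-I)*(1), {4}: (1)*(1), {5}: (I)*(1), {6}: (-1)*(1), {7}: (-I)*(1)
so (chi_2 * chi_0) takes values
  {0} -> 1, {1} -> I, {2} -> -1, {3} -> -I, {4} -> 1, {5} -> I, {6} -> -1, {7} -> -I.
Now take the inner product of this character with each irreducible chi from the table, <chi_2*chi_0, chi> = (1/8) sum_C |C| (chi_2*chi_0)(C) conj(chi(C)):
  <chi_2*chi_0, chi_0> = (1/8)[1*(1)*conj(1) + 1*(I)*conj(1) + 1*(-1)*conj(1) + 1*(-I)*conj(1) + 1*(1)*conj(1) + 1*(I)*conj(1) + 1*(-1)*conj(1) + 1*(-I)*conj(1)]
      = (1/8)[(1) + (I) + (-1) + (-I) + (1) + (I) + (-1) + (-I)] = 0/8 = 0
  <chi_2*chi_0, chi_1> = (1/8)[1*(1)*conj(1) + 1*(I)*conj(exp(I*pi/4)) + 1*(-1)*conj(I) + 1*(-I)*conj(exp(3*I*pi/4)) + 1*(1)*conj(-1) + 1*(I)*conj(exp(-3*I*pi/4)) + 1*(-1)*conj(-I) + 1*(-I)*conj(exp(-I*pi/4))]
      = (1/8)[(1) + (exp(I*pi/4)) + (I) + (-exp(-I*pi/4)) + (-1) + (exp(-3*I*pi/4)) + (-I) + (-exp(3*I*pi/4))] = 0/8 = 0
  <chi_2*chi_0, chi_2> = (1/8)[1*(1)*conj(1) + 1*(I)*conj(I) + 1*(-1)*conj(-1) + 1*(-I)*conj(-I) + 1*(1)*conj(1) + 1*(I)*conj(I) + 1*(-1)*conj(-1) + 1*(-I)*conj(-I)]
      = (1/8)[(1) + (1) + (1) + (1) + (1) + (1) + (1) + (1)] = 8/8 = 1
  <chi_2*chi_0, chi_3> = (1/8)[1*(1)*conj(1) + 1*(I)*conj(exp(3*I*pi/4)) + 1*(-1)*conj(-I) + 1*(-I)*conj(exp(I*pi/4)) + 1*(1)*conj(-1) + 1*(I)*conj(exp(-I*pi/4)) + 1*(-1)*conj(I) + 1*(-I)*conj(exp(-3*I*pi/4))]
      = (1/8)[(1) + (exp(-I*pi/4)) + (-I) + (-exp(I*pi/4)) + (-1) + (exp(3*I*pi/4)) + (I) + (-exp(-3*I*pi/4))] = 0/8 = 0
  <chi_2*chi_0, chi_4> = (1/8)[1*(1)*conj(1) + 1*(I)*conj(-1) + 1*(-1)*conj(1) + 1*(-I)*conj(-1) + 1*(1)*conj(1) + 1*(I)*conj(-1) + 1*(-1)*conj(1) + 1*(-I)*conj(-1)]
      = (1/8)[(1) + (-I) + (-1) + (I) + (1) + (-I) + (-1) + (I)] = 0/8 = 0
  <chi_2*chi_0, chi_5> = (1/8)[1*(1)*conj(1) + 1*(I)*conj(exp(-3*I*pi/4)) + 1*(-1)*conj(I) + 1*(-I)*conj(exp(-I*pi/4)) + 1*(1)*conj(-1) + 1*(I)*conj(exp(I*pi/4)) + 1*(-1)*conj(-I) + 1*(-I)*conj(exp(3*I*pi/4))]
      = (1/8)[(1) + (exp(-3*I*pi/4)) + (I) + (-exp(3*I*pi/4)) + (-1) + (exp(I*pi/4)) + (-I) + (-exp(-I*pi/4))] = 0/8 = 0
  <chi_2*chi_0, chi_6> = (1/8)[1*(1)*conj(1) + 1*(I)*conj(-I) + 1*(-1)*conj(-1) + 1*(-I)*conj(I) + 1*(1)*conj(1) + 1*(I)*conj(-I) + 1*(-1)*conj(-1) + 1*(-I)*conj(I)]
      = (1/8)[(1) + (-1) + (1) + (-1) + (1) + (-1) + (1) + (-1)] = 0/8 = 0
  <chi_2*chi_0, chi_7> = (1/8)[1*(1)*conj(1) + 1*(I)*conj(exp(-I*pi/4)) + 1*(-1)*conj(-I) + 1*(-I)*conj(exp(-3*I*pi/4)) + 1*(1)*conj(-1) + 1*(I)*conj(exp(3*I*pi/4)) + 1*(-1)*conj(I) + 1*(-I)*conj(exp(I*pi/4))]
      = (1/8)[(1) + (exp(3*I*pi/4)) + (-I) + (-exp(-3*I*pi/4)) + (-1) + (exp(-I*pi/4)) + (I) + (-exp(I*pi/4))] = 0/8 = 0
(Exp terms are combined using exp(i*s)*conj(exp(i*t)) = exp(i*(s-t)), and sums of them are collapsed using the identity that for every m > 1 the m distinct m-th roots of unity sum to 0, e.g. 1 + exp(2*I*pi/3) + exp(-2*I*pi/3) = 0.)
Hence the multiplicities are chi_2: 1. Dimension check: dim(chi_2)*dim(chi_0) = 1*1 = 1 and sum (mult * dim) = 1*1 = 1.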